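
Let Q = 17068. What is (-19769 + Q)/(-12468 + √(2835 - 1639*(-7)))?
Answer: 8419017/38859179 + 18907*√73/77718358 ≈ 0.21873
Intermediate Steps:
(-19769 + Q)/(-12468 + √(2835 - 1639*(-7))) = (-19769 + 17068)/(-12468 + √(2835 - 1639*(-7))) = -2701/(-12468 + √(2835 + 11473)) = -2701/(-12468 + √14308) = -2701/(-12468 + 14*√73)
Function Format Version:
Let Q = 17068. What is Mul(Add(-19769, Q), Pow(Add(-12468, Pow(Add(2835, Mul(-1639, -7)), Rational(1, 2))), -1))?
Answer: Add(Rational(8419017, 38859179), Mul(Rational(18907, 77718358), Pow(73, Rational(1, 2)))) ≈ 0.21873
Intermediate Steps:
Mul(Add(-19769, Q), Pow(Add(-12468, Pow(Add(2835, Mul(-1639, -7)), Rational(1, 2))), -1)) = Mul(Add(-19769, 17068), Pow(Add(-12468, Pow(Add(2835, Mul(-1639, -7)), Rational(1, 2))), -1)) = Mul(-2701, Pow(Add(-12468, Pow(Add(2835, 11473), Rational(1, 2))), -1)) = Mul(-2701, Pow(Add(-12468, Pow(14308, Rational(1, 2))), -1)) = Mul(-2701, Pow(Add(-12468, Mul(14, Pow(73, Rational(1, 2)))), -1))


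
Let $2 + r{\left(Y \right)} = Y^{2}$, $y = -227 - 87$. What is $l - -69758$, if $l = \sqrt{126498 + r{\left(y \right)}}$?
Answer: $69758 + 2 \sqrt{56273} \approx 70233.0$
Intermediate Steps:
$y = -314$
$r{\left(Y \right)} = -2 + Y^{2}$
$l = 2 \sqrt{56273}$ ($l = \sqrt{126498 - \left(2 - \left(-314\right)^{2}\right)} = \sqrt{126498 + \left(-2 + 98596\right)} = \sqrt{126498 + 98594} = \sqrt{225092} = 2 \sqrt{56273} \approx 474.44$)
$l - -69758 = 2 \sqrt{56273} - -69758 = 2 \sqrt{56273} + 69758 = 69758 + 2 \sqrt{56273}$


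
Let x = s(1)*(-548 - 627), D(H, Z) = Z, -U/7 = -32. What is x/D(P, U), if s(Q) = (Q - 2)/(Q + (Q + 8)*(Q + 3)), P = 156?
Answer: 1175/8288 ≈ 0.14177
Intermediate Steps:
U = 224 (U = -7*(-32) = 224)
s(Q) = (-2 + Q)/(Q + (3 + Q)*(8 + Q)) (s(Q) = (-2 + Q)/(Q + (8 + Q)*(3 + Q)) = (-2 + Q)/(Q + (3 + Q)*(8 + Q)))
x = 1175/37 (x = ((-2 + 1)/(24 + 1**2 + 12*1))*(-548 - 627) = (-1/(24 + 1 + 12))*(-1175) = (-1/37)*(-1175) = ((1/37)*(-1))*(-1175) = -1/37*(-1175) = 1175/37 ≈ 31.757)
x/D(P, U) = (1175/37)/224 = (1175/37)*(1/224) = 1175/8288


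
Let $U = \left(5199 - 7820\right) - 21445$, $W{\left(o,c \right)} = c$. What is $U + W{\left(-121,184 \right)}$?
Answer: $-23882$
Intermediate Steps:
$U = -24066$ ($U = \left(5199 - 7820\right) - 21445 = -2621 - 21445 = -24066$)
$U + W{\left(-121,184 \right)} = -24066 + 184 = -23882$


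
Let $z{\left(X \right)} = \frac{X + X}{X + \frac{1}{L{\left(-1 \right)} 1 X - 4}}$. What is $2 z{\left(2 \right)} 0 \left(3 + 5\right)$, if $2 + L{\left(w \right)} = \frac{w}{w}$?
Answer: $0$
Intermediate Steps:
$L{\left(w \right)} = -1$ ($L{\left(w \right)} = -2 + \frac{w}{w} = -2 + 1 = -1$)
$z{\left(X \right)} = \frac{2 X}{X + \frac{1}{-4 - X}}$ ($z{\left(X \right)} = \frac{X + X}{X + \frac{1}{\left(-1\right) 1 X - 4}} = \frac{2 X}{X + \frac{1}{- X - 4}} = \frac{2 X}{X + \frac{1}{-4 - X}}$)
$2 z{\left(2 \right)} 0 \left(3 + 5\right) = 2 \cdot 2 \cdot 2 \frac{1}{-1 + 2^{2} + 4 \cdot 2} \left(4 + 2\right) 0 \left(3 + 5\right) = 2 \cdot 2 \cdot 2 \frac{1}{-1 + 4 + 8} \cdot 6 \cdot 0 \cdot 8 = 2 \cdot 2 \cdot 2 \cdot \frac{1}{11} \cdot 6 \cdot 0 = 2 \cdot \frac{24}{11} \cdot 0 = \frac{48}{11} \cdot 0 = 0$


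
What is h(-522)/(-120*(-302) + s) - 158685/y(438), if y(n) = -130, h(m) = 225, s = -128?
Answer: 573046197/469456 ≈ 1220.7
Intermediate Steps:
h(-522)/(-120*(-302) + s) - 158685/y(438) = 225/(-120*(-302) - 128) - 158685/(-130) = 225/(36240 - 128) - 158685*(-1/130) = 225/36112 + 31737/26 = 573046197/469456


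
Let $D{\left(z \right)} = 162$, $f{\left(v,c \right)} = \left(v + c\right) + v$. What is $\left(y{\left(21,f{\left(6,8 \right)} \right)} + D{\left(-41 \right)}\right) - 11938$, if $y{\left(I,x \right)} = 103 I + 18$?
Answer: $-9595$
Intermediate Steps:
$f{\left(v,c \right)} = c + 2 v$ ($f{\left(v,c \right)} = \left(c + v\right) + v = c + 2 v$)
$y{\left(I,x \right)} = 18 + 103 I$
$\left(y{\left(21,f{\left(6,8 \right)} \right)} + D{\left(-41 \right)}\right) - 11938 = \left(\left(18 + 103 \cdot 21\right) + 162\right) - 11938 = \left(\left(18 + 2163\right) + 162\right) - 11938 = \left(2181 + 162\right) - 11938 = 2343 - 11938 = -9595$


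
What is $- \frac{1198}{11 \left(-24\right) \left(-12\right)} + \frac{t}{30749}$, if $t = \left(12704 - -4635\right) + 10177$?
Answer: $\frac{25166693}{48706416} \approx 0.5167$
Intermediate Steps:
$t = 27516$ ($t = \left(12704 + 4635\right) + 10177 = 17339 + 10177 = 27516$)
$- \frac{1198}{11 \left(-24\right) \left(-12\right)} + \frac{t}{30749} = - \frac{1198}{11 \left(-24\right) \left(-12\right)} + \frac{27516}{30749} = - \frac{1198}{\left(-264\right) \left(-12\right)} + 27516 \cdot \frac{1}{30749} = - \frac{1198}{3168} + \frac{27516}{30749} = \left(-1198\right) \frac{1}{3168} + \frac{27516}{30749} = - \frac{599}{1584} + \frac{27516}{30749} = \frac{25166693}{48706416}$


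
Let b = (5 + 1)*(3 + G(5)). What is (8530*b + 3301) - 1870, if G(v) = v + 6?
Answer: 717951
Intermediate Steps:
G(v) = 6 + v
b = 84 (b = (5 + 1)*(3 + (6 + 5)) = 6*(3 + 11) = 6*14 = 84)
(8530*b + 3301) - 1870 = (8530*84 + 3301) - 1870 = (716520 + 3301) - 1870 = 719821 - 1870 = 717951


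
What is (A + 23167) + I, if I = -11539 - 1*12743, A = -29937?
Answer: -31052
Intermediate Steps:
I = -24282 (I = -11539 - 12743 = -24282)
(A + 23167) + I = (-29937 + 23167) - 24282 = -6770 - 24282 = -31052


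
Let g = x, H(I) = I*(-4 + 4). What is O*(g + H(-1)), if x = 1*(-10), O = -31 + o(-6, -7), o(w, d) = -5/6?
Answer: 955/3 ≈ 318.33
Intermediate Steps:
o(w, d) = -5/6 (o(w, d) = -5*1/6 = -5/6)
H(I) = 0 (H(I) = I*0 = 0)
O = -191/6 (O = -31 - 5/6 = -191/6 ≈ -31.833)
x = -10
g = -10
O*(g + H(-1)) = -191*(-10 + 0)/6 = -191/6*(-10) = 955/3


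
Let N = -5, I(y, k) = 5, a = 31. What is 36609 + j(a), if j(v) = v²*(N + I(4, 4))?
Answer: 36609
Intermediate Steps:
j(v) = 0 (j(v) = v²*(-5 + 5) = v²*0 = 0)
36609 + j(a) = 36609 + 0 = 36609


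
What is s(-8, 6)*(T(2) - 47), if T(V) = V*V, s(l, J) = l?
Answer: 344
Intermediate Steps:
T(V) = V**2
s(-8, 6)*(T(2) - 47) = -8*(2**2 - 47) = -8*(4 - 47) = -8*(-43) = 344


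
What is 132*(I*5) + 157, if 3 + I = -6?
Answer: -5783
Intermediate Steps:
I = -9 (I = -3 - 6 = -9)
132*(I*5) + 157 = 132*(-9*5) + 157 = 132*(-45) + 157 = -5940 + 157 = -5783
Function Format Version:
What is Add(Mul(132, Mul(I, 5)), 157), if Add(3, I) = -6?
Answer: -5783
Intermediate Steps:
I = -9 (I = Add(-3, -6) = -9)
Add(Mul(132, Mul(I, 5)), 157) = Add(Mul(132, Mul(-9, 5)), 157) = Add(Mul(132, -45), 157) = Add(-5940, 157) = -5783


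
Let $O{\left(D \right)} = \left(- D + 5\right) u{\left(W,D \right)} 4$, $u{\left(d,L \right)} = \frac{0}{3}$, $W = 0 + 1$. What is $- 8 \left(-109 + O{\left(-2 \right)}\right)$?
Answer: $872$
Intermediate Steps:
$W = 1$
$u{\left(d,L \right)} = 0$ ($u{\left(d,L \right)} = 0 \cdot \frac{1}{3} = 0$)
$O{\left(D \right)} = 0$ ($O{\left(D \right)} = \left(- D + 5\right) 0 \cdot 4 = \left(5 - D\right) 0 \cdot 4 = 0 \cdot 4 = 0$)
$- 8 \left(-109 + O{\left(-2 \right)}\right) = - 8 \left(-109 + 0\right) = \left(-8\right) \left(-109\right) = 872$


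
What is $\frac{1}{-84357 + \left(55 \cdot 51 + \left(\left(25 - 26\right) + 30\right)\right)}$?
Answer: $- \frac{1}{81523} \approx -1.2266 \cdot 10^{-5}$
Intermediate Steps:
$\frac{1}{-84357 + \left(55 \cdot 51 + \left(\left(25 - 26\right) + 30\right)\right)} = \frac{1}{-84357 + \left(2805 + \left(-1 + 30\right)\right)} = \frac{1}{-84357 + \left(2805 + 29\right)} = \frac{1}{-84357 + 2834} = \frac{1}{-81523} = - \frac{1}{81523}$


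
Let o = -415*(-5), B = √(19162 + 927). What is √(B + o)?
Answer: √(2075 + √20089) ≈ 47.082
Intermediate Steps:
B = √20089 ≈ 141.74
o = 2075
√(B + o) = √(√20089 + 2075) = √(2075 + √20089)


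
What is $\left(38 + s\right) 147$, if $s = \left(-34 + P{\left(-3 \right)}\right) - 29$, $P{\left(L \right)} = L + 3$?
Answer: $-3675$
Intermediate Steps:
$P{\left(L \right)} = 3 + L$
$s = -63$ ($s = \left(-34 + \left(3 - 3\right)\right) - 29 = \left(-34 + 0\right) - 29 = -34 - 29 = -63$)
$\left(38 + s\right) 147 = \left(38 - 63\right) 147 = \left(-25\right) 147 = -3675$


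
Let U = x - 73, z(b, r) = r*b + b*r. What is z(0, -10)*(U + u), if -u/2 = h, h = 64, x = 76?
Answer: 0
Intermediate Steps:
u = -128 (u = -2*64 = -128)
z(b, r) = 2*b*r (z(b, r) = b*r + b*r = 2*b*r)
U = 3 (U = 76 - 73 = 3)
z(0, -10)*(U + u) = (2*0*(-10))*(3 - 128) = 0*(-125) = 0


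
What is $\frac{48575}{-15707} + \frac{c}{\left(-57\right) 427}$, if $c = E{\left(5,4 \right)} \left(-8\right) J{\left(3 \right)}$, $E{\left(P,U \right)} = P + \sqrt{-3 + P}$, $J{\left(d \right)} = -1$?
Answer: $- \frac{1182895205}{382292673} - \frac{8 \sqrt{2}}{24339} \approx -3.0947$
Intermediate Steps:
$c = 40 + 8 \sqrt{2}$ ($c = \left(5 + \sqrt{-3 + 5}\right) \left(-8\right) \left(-1\right) = \left(5 + \sqrt{2}\right) \left(-8\right) \left(-1\right) = \left(-40 - 8 \sqrt{2}\right) \left(-1\right) = 40 + 8 \sqrt{2} \approx 51.314$)
$\frac{48575}{-15707} + \frac{c}{\left(-57\right) 427} = \frac{48575}{-15707} + \frac{40 + 8 \sqrt{2}}{\left(-57\right) 427} = 48575 \left(- \frac{1}{15707}\right) + \frac{40 + 8 \sqrt{2}}{-24339} = - \frac{48575}{15707} + \left(40 + 8 \sqrt{2}\right) \left(- \frac{1}{24339}\right) = - \frac{48575}{15707} - \left(\frac{40}{24339} + \frac{8 \sqrt{2}}{24339}\right) = - \frac{1182895205}{382292673} - \frac{8 \sqrt{2}}{24339}$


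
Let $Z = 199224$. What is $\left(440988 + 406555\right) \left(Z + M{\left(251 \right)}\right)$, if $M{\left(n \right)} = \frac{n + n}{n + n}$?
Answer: $168851754175$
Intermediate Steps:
$M{\left(n \right)} = 1$ ($M{\left(n \right)} = \frac{2 n}{2 n} = 2 n \frac{1}{2 n} = 1$)
$\left(440988 + 406555\right) \left(Z + M{\left(251 \right)}\right) = \left(440988 + 406555\right) \left(199224 + 1\right) = 847543 \cdot 199225 = 168851754175$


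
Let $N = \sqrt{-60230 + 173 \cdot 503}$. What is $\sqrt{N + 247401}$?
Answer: $\sqrt{247401 + \sqrt{26789}} \approx 497.56$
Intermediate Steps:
$N = \sqrt{26789}$ ($N = \sqrt{-60230 + 87019} = \sqrt{26789} \approx 163.67$)
$\sqrt{N + 247401} = \sqrt{\sqrt{26789} + 247401} = \sqrt{247401 + \sqrt{26789}}$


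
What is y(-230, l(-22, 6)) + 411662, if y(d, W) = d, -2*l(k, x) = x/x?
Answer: 411432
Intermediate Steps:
l(k, x) = -½ (l(k, x) = -x/(2*x) = -½*1 = -½)
y(-230, l(-22, 6)) + 411662 = -230 + 411662 = 411432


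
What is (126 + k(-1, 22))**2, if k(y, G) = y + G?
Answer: 21609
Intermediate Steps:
k(y, G) = G + y
(126 + k(-1, 22))**2 = (126 + (22 - 1))**2 = (126 + 21)**2 = 147**2 = 21609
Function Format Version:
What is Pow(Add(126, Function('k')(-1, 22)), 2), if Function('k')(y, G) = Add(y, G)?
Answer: 21609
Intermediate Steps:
Function('k')(y, G) = Add(G, y)
Pow(Add(126, Function('k')(-1, 22)), 2) = Pow(Add(126, Add(22, -1)), 2) = Pow(Add(126, 21), 2) = Pow(147, 2) = 21609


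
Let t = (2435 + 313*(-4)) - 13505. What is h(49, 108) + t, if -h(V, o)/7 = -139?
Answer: -11349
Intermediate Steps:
h(V, o) = 973 (h(V, o) = -7*(-139) = 973)
t = -12322 (t = (2435 - 1252) - 13505 = 1183 - 13505 = -12322)
h(49, 108) + t = 973 - 12322 = -11349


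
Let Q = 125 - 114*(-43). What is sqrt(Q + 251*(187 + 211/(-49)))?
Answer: 5*sqrt(99731)/7 ≈ 225.57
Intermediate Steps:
Q = 5027 (Q = 125 + 4902 = 5027)
sqrt(Q + 251*(187 + 211/(-49))) = sqrt(5027 + 251*(187 + 211/(-49))) = sqrt(5027 + 251*(187 + 211*(-1/49))) = sqrt(5027 + 251*(187 - 211/49)) = sqrt(5027 + 251*(8952/49)) = sqrt(5027 + 2246952/49) = sqrt(2493275/49) = 5*sqrt(99731)/7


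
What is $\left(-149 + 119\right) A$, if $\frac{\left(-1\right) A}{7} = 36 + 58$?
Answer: $19740$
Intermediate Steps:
$A = -658$ ($A = - 7 \left(36 + 58\right) = \left(-7\right) 94 = -658$)
$\left(-149 + 119\right) A = \left(-149 + 119\right) \left(-658\right) = \left(-30\right) \left(-658\right) = 19740$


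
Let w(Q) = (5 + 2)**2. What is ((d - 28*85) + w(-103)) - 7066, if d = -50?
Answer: -9447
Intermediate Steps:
w(Q) = 49 (w(Q) = 7**2 = 49)
((d - 28*85) + w(-103)) - 7066 = ((-50 - 28*85) + 49) - 7066 = ((-50 - 2380) + 49) - 7066 = (-2430 + 49) - 7066 = -2381 - 7066 = -9447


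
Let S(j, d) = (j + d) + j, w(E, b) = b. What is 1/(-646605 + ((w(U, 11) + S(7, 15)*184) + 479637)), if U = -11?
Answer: -1/161621 ≈ -6.1873e-6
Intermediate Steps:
S(j, d) = d + 2*j (S(j, d) = (d + j) + j = d + 2*j)
1/(-646605 + ((w(U, 11) + S(7, 15)*184) + 479637)) = 1/(-646605 + ((11 + (15 + 2*7)*184) + 479637)) = 1/(-646605 + ((11 + (15 + 14)*184) + 479637)) = 1/(-646605 + ((11 + 29*184) + 479637)) = 1/(-646605 + ((11 + 5336) + 479637)) = 1/(-646605 + (5347 + 479637)) = 1/(-646605 + 484984) = 1/(-161621) = -1/161621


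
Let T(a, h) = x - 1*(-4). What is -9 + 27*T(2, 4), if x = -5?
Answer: -36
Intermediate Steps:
T(a, h) = -1 (T(a, h) = -5 - 1*(-4) = -5 + 4 = -1)
-9 + 27*T(2, 4) = -9 + 27*(-1) = -9 - 27 = -36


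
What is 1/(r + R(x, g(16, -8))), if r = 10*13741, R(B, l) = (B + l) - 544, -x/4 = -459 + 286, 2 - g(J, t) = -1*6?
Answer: 1/137566 ≈ 7.2692e-6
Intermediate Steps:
g(J, t) = 8 (g(J, t) = 2 - (-1)*6 = 2 - 1*(-6) = 2 + 6 = 8)
x = 692 (x = -4*(-459 + 286) = -4*(-173) = 692)
R(B, l) = -544 + B + l
r = 137410
1/(r + R(x, g(16, -8))) = 1/(137410 + (-544 + 692 + 8)) = 1/(137410 + 156) = 1/137566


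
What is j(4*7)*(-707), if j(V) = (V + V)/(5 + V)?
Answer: -39592/33 ≈ -1199.8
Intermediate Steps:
j(V) = 2*V/(5 + V) (j(V) = (2*V)/(5 + V) = 2*V/(5 + V))
j(4*7)*(-707) = (2*(4*7)/(5 + 4*7))*(-707) = (2*28/(5 + 28))*(-707) = (2*28/33)*(-707) = (2*28*(1/33))*(-707) = (56/33)*(-707) = -39592/33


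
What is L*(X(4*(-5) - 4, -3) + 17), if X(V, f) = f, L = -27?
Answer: -378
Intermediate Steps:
L*(X(4*(-5) - 4, -3) + 17) = -27*(-3 + 17) = -27*14 = -378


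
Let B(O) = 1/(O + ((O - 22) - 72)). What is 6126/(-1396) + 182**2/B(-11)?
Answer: -2681987095/698 ≈ -3.8424e+6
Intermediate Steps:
B(O) = 1/(-94 + 2*O) (B(O) = 1/(O + ((-22 + O) - 72)) = 1/(O + (-94 + O)) = 1/(-94 + 2*O))
6126/(-1396) + 182**2/B(-11) = 6126/(-1396) + 182**2/((1/(2*(-47 - 11)))) = 6126*(-1/1396) + 33124/(((1/2)/(-58))) = -3063/698 + 33124/(((1/2)*(-1/58))) = -3063/698 + 33124/(-1/116) = -3063/698 + 33124*(-116) = -3063/698 - 3842384 = -2681987095/698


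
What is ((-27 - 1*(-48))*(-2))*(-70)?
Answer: 2940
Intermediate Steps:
((-27 - 1*(-48))*(-2))*(-70) = ((-27 + 48)*(-2))*(-70) = (21*(-2))*(-70) = -42*(-70) = 2940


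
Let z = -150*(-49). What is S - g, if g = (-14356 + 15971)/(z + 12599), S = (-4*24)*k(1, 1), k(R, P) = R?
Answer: -1916719/19949 ≈ -96.081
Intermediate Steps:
z = 7350
S = -96 (S = -4*24*1 = -96*1 = -96)
g = 1615/19949 (g = (-14356 + 15971)/(7350 + 12599) = 1615/19949 ≈ 0.080956)
S - g = -96 - 1*1615/19949 = -96 - 1615/19949 = -1916719/19949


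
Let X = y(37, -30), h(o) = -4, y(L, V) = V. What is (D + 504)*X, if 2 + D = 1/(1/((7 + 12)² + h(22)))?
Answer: -25770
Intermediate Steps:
X = -30
D = 355 (D = -2 + 1/(1/((7 + 12)² - 4)) = -2 + 1/(1/(19² - 4)) = -2 + 1/(1/(361 - 4)) = -2 + 1/(1/357) = -2 + 357 = 355)
(D + 504)*X = (355 + 504)*(-30) = 859*(-30) = -25770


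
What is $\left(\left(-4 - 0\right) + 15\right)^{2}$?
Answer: $121$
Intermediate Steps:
$\left(\left(-4 - 0\right) + 15\right)^{2} = \left(\left(-4 + 0\right) + 15\right)^{2} = \left(-4 + 15\right)^{2} = 11^{2} = 121$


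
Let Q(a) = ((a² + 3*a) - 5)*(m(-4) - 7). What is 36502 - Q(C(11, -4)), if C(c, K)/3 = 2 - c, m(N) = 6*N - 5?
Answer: 59650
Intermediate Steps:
m(N) = -5 + 6*N
C(c, K) = 6 - 3*c (C(c, K) = 3*(2 - c) = 6 - 3*c)
Q(a) = 180 - 108*a - 36*a² (Q(a) = ((a² + 3*a) - 5)*((-5 + 6*(-4)) - 7) = (-5 + a² + 3*a)*((-5 - 24) - 7) = (-5 + a² + 3*a)*(-29 - 7) = (-5 + a² + 3*a)*(-36) = 180 - 108*a - 36*a²)
36502 - Q(C(11, -4)) = 36502 - (180 - 108*(6 - 3*11) - 36*(6 - 3*11)²) = 36502 - (180 - 108*(6 - 33) - 36*(6 - 33)²) = 36502 - (180 - 108*(-27) - 36*(-27)²) = 36502 - (180 + 2916 - 36*729) = 36502 - (180 + 2916 - 26244) = 36502 - 1*(-23148) = 36502 + 23148 = 59650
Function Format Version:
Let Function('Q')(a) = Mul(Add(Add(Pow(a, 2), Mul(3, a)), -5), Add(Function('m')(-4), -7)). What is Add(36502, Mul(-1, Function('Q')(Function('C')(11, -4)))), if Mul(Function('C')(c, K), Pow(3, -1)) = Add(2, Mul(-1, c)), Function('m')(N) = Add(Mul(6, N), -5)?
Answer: 59650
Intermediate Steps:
Function('m')(N) = Add(-5, Mul(6, N))
Function('C')(c, K) = Add(6, Mul(-3, c)) (Function('C')(c, K) = Mul(3, Add(2, Mul(-1, c))) = Add(6, Mul(-3, c)))
Function('Q')(a) = Add(180, Mul(-108, a), Mul(-36, Pow(a, 2))) (Function('Q')(a) = Mul(Add(Add(Pow(a, 2), Mul(3, a)), -5), Add(Add(-5, Mul(6, -4)), -7)) = Mul(Add(-5, Pow(a, 2), Mul(3, a)), Add(Add(-5, -24), -7)) = Mul(Add(-5, Pow(a, 2), Mul(3, a)), Add(-29, -7)) = Mul(Add(-5, Pow(a, 2), Mul(3, a)), -36) = Add(180, Mul(-108, a), Mul(-36, Pow(a, 2))))
Add(36502, Mul(-1, Function('Q')(Function('C')(11, -4)))) = Add(36502, Mul(-1, Add(180, Mul(-108, Add(6, Mul(-3, 11))), Mul(-36, Pow(Add(6, Mul(-3, 11)), 2))))) = Add(36502, Mul(-1, Add(180, Mul(-108, Add(6, -33)), Mul(-36, Pow(Add(6, -33), 2))))) = Add(36502, Mul(-1, Add(180, Mul(-108, -27), Mul(-36, Pow(-27, 2))))) = Add(36502, Mul(-1, Add(180, 2916, Mul(-36, 729)))) = Add(36502, Mul(-1, Add(180, 2916, -26244))) = Add(36502, Mul(-1, -23148)) = Add(36502, 23148) = 59650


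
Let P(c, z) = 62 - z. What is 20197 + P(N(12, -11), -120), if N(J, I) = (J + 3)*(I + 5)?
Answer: 20379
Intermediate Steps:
N(J, I) = (3 + J)*(5 + I)
20197 + P(N(12, -11), -120) = 20197 + (62 - 1*(-120)) = 20197 + (62 + 120) = 20197 + 182 = 20379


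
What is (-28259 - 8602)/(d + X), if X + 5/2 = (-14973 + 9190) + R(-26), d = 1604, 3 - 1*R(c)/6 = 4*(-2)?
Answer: 73722/8231 ≈ 8.9566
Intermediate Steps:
R(c) = 66 (R(c) = 18 - 24*(-2) = 18 - 6*(-8) = 18 + 48 = 66)
X = -11439/2 (X = -5/2 + ((-14973 + 9190) + 66) = -5/2 + (-5783 + 66) = -5/2 - 5717 = -11439/2 ≈ -5719.5)
(-28259 - 8602)/(d + X) = (-28259 - 8602)/(1604 - 11439/2) = -36861/(-8231/2) = -36861*(-2/8231) = 73722/8231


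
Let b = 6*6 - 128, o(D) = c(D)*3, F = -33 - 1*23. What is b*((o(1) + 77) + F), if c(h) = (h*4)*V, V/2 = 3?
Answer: -8556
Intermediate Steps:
V = 6 (V = 2*3 = 6)
F = -56 (F = -33 - 23 = -56)
c(h) = 24*h (c(h) = (h*4)*6 = (4*h)*6 = 24*h)
o(D) = 72*D (o(D) = (24*D)*3 = 72*D)
b = -92 (b = 36 - 128 = -92)
b*((o(1) + 77) + F) = -92*((72*1 + 77) - 56) = -92*((72 + 77) - 56) = -92*(149 - 56) = -92*93 = -8556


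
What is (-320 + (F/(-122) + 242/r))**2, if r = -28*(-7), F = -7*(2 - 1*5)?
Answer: 908788516416/8934121 ≈ 1.0172e+5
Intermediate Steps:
F = 21 (F = -7*(2 - 5) = -7*(-3) = 21)
r = 196
(-320 + (F/(-122) + 242/r))**2 = (-320 + (21/(-122) + 242/196))**2 = (-320 + (21*(-1/122) + 242*(1/196)))**2 = (-320 + (-21/122 + 121/98))**2 = (-320 + 3176/2989)**2 = (-953304/2989)**2 = 908788516416/8934121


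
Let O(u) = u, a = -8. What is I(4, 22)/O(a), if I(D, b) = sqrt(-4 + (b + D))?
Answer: -sqrt(22)/8 ≈ -0.58630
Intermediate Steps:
I(D, b) = sqrt(-4 + D + b) (I(D, b) = sqrt(-4 + (D + b)) = sqrt(-4 + D + b))
I(4, 22)/O(a) = sqrt(-4 + 4 + 22)/(-8) = sqrt(22)*(-1/8) = -sqrt(22)/8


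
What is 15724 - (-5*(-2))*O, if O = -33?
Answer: 16054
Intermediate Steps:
15724 - (-5*(-2))*O = 15724 - (-5*(-2))*(-33) = 15724 - 10*(-33) = 15724 - 1*(-330) = 15724 + 330 = 16054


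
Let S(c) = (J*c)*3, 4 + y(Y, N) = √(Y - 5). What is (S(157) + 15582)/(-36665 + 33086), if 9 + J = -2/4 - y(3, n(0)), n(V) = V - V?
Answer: -8661/2386 + 157*I*√2/1193 ≈ -3.6299 + 0.18611*I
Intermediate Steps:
n(V) = 0
y(Y, N) = -4 + √(-5 + Y) (y(Y, N) = -4 + √(Y - 5) = -4 + √(-5 + Y))
J = -11/2 - I*√2 (J = -9 + (-2/4 - (-4 + √(-5 + 3))) = -9 + (-2*¼ - (-4 + √(-2))) = -9 + (-½ - (-4 + I*√2)) = -9 + (-½ + (4 - I*√2)) = -9 + (7/2 - I*√2) = -11/2 - I*√2 ≈ -5.5 - 1.4142*I)
S(c) = 3*c*(-11/2 - I*√2) (S(c) = ((-11/2 - I*√2)*c)*3 = (c*(-11/2 - I*√2))*3 = 3*c*(-11/2 - I*√2))
(S(157) + 15582)/(-36665 + 33086) = (-3/2*157*(11 + 2*I*√2) + 15582)/(-36665 + 33086) = ((-5181/2 - 471*I*√2) + 15582)/(-3579) = (25983/2 - 471*I*√2)*(-1/3579) = -8661/2386 + 157*I*√2/1193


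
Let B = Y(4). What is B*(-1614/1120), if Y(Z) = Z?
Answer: -807/140 ≈ -5.7643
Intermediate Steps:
B = 4
B*(-1614/1120) = 4*(-1614/1120) = 4*(-1614*1/1120) = 4*(-807/560) = -807/140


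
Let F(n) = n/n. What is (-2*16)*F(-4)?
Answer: -32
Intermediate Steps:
F(n) = 1
(-2*16)*F(-4) = -2*16*1 = -32*1 = -32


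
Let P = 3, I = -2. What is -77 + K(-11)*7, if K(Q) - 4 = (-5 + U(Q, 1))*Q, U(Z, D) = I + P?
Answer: 259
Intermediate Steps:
U(Z, D) = 1 (U(Z, D) = -2 + 3 = 1)
K(Q) = 4 - 4*Q (K(Q) = 4 + (-5 + 1)*Q = 4 - 4*Q)
-77 + K(-11)*7 = -77 + (4 - 4*(-11))*7 = -77 + (4 + 44)*7 = -77 + 48*7 = -77 + 336 = 259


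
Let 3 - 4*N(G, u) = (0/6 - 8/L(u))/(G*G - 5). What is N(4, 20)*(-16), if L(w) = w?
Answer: -668/55 ≈ -12.145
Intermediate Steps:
N(G, u) = 3/4 + 2/(u*(-5 + G**2)) (N(G, u) = 3/4 - (0/6 - 8/u)/(4*(G*G - 5)) = 3/4 - (0*(1/6) - 8/u)/(4*(G**2 - 5)) = 3/4 - (0 - 8/u)/(4*(-5 + G**2)) = 3/4 - (-8/u)/(4*(-5 + G**2)) = 3/4 - (-2)/(u*(-5 + G**2)) = 3/4 + 2/(u*(-5 + G**2)))
N(4, 20)*(-16) = ((1/4)*(8 - 15*20 + 3*20*4**2)/(20*(-5 + 4**2)))*(-16) = ((1/4)*(1/20)*(8 - 300 + 3*20*16)/(-5 + 16))*(-16) = ((1/4)*(1/20)*(8 - 300 + 960)/11)*(-16) = ((1/4)*(1/20)*(1/11)*668)*(-16) = (167/220)*(-16) = -668/55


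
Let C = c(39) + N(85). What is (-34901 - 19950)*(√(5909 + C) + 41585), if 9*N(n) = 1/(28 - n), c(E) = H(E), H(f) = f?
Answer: -2280978835 - 54851*√173925411/171 ≈ -2.2852e+9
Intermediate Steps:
c(E) = E
N(n) = 1/(9*(28 - n))
C = 20006/513 (C = 39 - 1/(-252 + 9*85) = 39 - 1/(-252 + 765) = 39 - 1/513 = 20006/513 ≈ 38.998)
(-34901 - 19950)*(√(5909 + C) + 41585) = (-34901 - 19950)*(√(5909 + 20006/513) + 41585) = -54851*(√(3051323/513) + 41585) = -54851*(√173925411/171 + 41585) = -54851*(41585 + √173925411/171) = -2280978835 - 54851*√173925411/171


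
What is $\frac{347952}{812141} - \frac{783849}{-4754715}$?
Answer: $\frac{69424500133}{117015121055} \approx 0.5933$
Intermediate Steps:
$\frac{347952}{812141} - \frac{783849}{-4754715} = 347952 \cdot \frac{1}{812141} - - \frac{261283}{1584905} = \frac{31632}{73831} + \frac{261283}{1584905} = \frac{69424500133}{117015121055}$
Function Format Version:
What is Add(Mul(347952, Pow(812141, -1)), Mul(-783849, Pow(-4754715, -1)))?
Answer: Rational(69424500133, 117015121055) ≈ 0.59330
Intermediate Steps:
Add(Mul(347952, Pow(812141, -1)), Mul(-783849, Pow(-4754715, -1))) = Add(Mul(347952, Rational(1, 812141)), Mul(-783849, Rational(-1, 4754715))) = Add(Rational(31632, 73831), Rational(261283, 1584905)) = Rational(69424500133, 117015121055)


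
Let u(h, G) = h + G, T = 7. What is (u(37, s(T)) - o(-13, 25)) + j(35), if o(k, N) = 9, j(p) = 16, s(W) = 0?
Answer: 44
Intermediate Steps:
u(h, G) = G + h
(u(37, s(T)) - o(-13, 25)) + j(35) = ((0 + 37) - 1*9) + 16 = (37 - 9) + 16 = 28 + 16 = 44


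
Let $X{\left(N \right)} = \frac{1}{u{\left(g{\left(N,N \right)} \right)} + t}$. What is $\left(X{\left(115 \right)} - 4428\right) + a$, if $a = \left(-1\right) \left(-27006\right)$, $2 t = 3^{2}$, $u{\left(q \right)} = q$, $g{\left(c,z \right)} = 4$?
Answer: $\frac{383828}{17} \approx 22578.0$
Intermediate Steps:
$t = \frac{9}{2}$ ($t = \frac{3^{2}}{2} = \frac{1}{2} \cdot 9 = \frac{9}{2} \approx 4.5$)
$X{\left(N \right)} = \frac{2}{17}$ ($X{\left(N \right)} = \frac{1}{4 + \frac{9}{2}} = \frac{1}{\frac{17}{2}} = \frac{2}{17}$)
$a = 27006$
$\left(X{\left(115 \right)} - 4428\right) + a = \left(\frac{2}{17} - 4428\right) + 27006 = - \frac{75274}{17} + 27006 = \frac{383828}{17}$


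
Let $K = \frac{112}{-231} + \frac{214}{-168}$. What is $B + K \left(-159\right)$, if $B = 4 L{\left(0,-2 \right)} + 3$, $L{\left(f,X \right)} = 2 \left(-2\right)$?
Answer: $\frac{82121}{308} \approx 266.63$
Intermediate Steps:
$L{\left(f,X \right)} = -4$
$B = -13$ ($B = 4 \left(-4\right) + 3 = -16 + 3 = -13$)
$K = - \frac{1625}{924}$ ($K = 112 \left(- \frac{1}{231}\right) + 214 \left(- \frac{1}{168}\right) = - \frac{16}{33} - \frac{107}{84} = - \frac{1625}{924} \approx -1.7587$)
$B + K \left(-159\right) = -13 - - \frac{86125}{308} = -13 + \frac{86125}{308} = \frac{82121}{308}$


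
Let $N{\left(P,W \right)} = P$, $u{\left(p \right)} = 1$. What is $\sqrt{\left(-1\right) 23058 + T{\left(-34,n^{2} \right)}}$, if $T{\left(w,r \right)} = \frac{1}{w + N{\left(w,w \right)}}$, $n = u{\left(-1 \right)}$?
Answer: $\frac{i \sqrt{26655065}}{34} \approx 151.85 i$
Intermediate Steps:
$n = 1$
$T{\left(w,r \right)} = \frac{1}{2 w}$ ($T{\left(w,r \right)} = \frac{1}{w + w} = \frac{1}{2 w}$)
$\sqrt{\left(-1\right) 23058 + T{\left(-34,n^{2} \right)}} = \sqrt{\left(-1\right) 23058 + \frac{1}{2 \left(-34\right)}} = \sqrt{-23058 + \frac{1}{2} \left(- \frac{1}{34}\right)} = \sqrt{-23058 - \frac{1}{68}} = \sqrt{- \frac{1567945}{68}} = \frac{i \sqrt{26655065}}{34}$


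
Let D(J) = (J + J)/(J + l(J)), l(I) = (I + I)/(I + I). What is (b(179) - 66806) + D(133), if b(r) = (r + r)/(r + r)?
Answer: -4475802/67 ≈ -66803.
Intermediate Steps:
l(I) = 1 (l(I) = (2*I)/((2*I)) = (2*I)*(1/(2*I)) = 1)
b(r) = 1 (b(r) = (2*r)/((2*r)) = (2*r)*(1/(2*r)) = 1)
D(J) = 2*J/(1 + J) (D(J) = (J + J)/(J + 1) = (2*J)/(1 + J) = 2*J/(1 + J))
(b(179) - 66806) + D(133) = (1 - 66806) + 2*133/(1 + 133) = -66805 + 2*133/134 = -66805 + 2*133*(1/134) = -66805 + 133/67 = -4475802/67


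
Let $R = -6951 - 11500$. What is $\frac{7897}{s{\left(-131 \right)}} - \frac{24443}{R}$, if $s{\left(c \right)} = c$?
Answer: $- \frac{142505514}{2417081} \approx -58.958$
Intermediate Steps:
$R = -18451$
$\frac{7897}{s{\left(-131 \right)}} - \frac{24443}{R} = \frac{7897}{-131} - \frac{24443}{-18451} = 7897 \left(- \frac{1}{131}\right) - - \frac{24443}{18451} = - \frac{7897}{131} + \frac{24443}{18451} = - \frac{142505514}{2417081}$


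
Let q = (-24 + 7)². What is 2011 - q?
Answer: 1722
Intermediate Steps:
q = 289 (q = (-17)² = 289)
2011 - q = 2011 - 1*289 = 2011 - 289 = 1722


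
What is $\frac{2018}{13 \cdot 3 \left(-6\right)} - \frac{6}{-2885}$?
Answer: $- \frac{2910263}{337545} \approx -8.6219$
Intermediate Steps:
$\frac{2018}{13 \cdot 3 \left(-6\right)} - \frac{6}{-2885} = \frac{2018}{39 \left(-6\right)} - - \frac{6}{2885} = \frac{2018}{-234} + \frac{6}{2885} = 2018 \left(- \frac{1}{234}\right) + \frac{6}{2885} = - \frac{1009}{117} + \frac{6}{2885} = - \frac{2910263}{337545}$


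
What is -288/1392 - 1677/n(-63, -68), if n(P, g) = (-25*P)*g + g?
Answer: -594375/3107872 ≈ -0.19125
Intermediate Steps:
n(P, g) = g - 25*P*g (n(P, g) = -25*P*g + g = g - 25*P*g)
-288/1392 - 1677/n(-63, -68) = -288/1392 - 1677*(-1/(68*(1 - 25*(-63)))) = -288*1/1392 - 1677*(-1/(68*(1 + 1575))) = -6/29 - 1677/((-68*1576)) = -6/29 - 1677/(-107168) = -6/29 - 1677*(-1/107168) = -6/29 + 1677/107168 = -594375/3107872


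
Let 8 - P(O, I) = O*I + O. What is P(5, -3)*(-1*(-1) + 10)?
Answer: 198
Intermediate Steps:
P(O, I) = 8 - O - I*O (P(O, I) = 8 - (O*I + O) = 8 - (I*O + O) = 8 - (O + I*O) = 8 + (-O - I*O) = 8 - O - I*O)
P(5, -3)*(-1*(-1) + 10) = (8 - 1*5 - 1*(-3)*5)*(-1*(-1) + 10) = (8 - 5 + 15)*(1 + 10) = 18*11 = 198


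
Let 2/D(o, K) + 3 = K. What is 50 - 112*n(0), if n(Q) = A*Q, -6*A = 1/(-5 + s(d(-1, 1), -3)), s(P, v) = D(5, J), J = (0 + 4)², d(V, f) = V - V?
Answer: 50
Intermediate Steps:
d(V, f) = 0
J = 16 (J = 4² = 16)
D(o, K) = 2/(-3 + K)
s(P, v) = 2/13 (s(P, v) = 2/(-3 + 16) = 2/13)
A = 13/378 (A = -1/(6*(-5 + 2/13)) = -1/(6*(-63/13)) = -⅙*(-13/63) = 13/378 ≈ 0.034392)
n(Q) = 13*Q/378
50 - 112*n(0) = 50 - 104*0/27 = 50 - 112*0 = 50 + 0 = 50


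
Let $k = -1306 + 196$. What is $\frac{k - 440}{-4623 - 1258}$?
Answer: $\frac{1550}{5881} \approx 0.26356$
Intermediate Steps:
$k = -1110$
$\frac{k - 440}{-4623 - 1258} = \frac{-1110 - 440}{-4623 - 1258} = - \frac{1550}{-5881} = \left(-1550\right) \left(- \frac{1}{5881}\right) = \frac{1550}{5881}$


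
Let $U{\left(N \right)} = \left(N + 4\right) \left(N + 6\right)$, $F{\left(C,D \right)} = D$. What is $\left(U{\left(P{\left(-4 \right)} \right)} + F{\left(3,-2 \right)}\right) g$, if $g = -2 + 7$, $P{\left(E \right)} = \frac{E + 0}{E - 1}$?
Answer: $\frac{766}{5} \approx 153.2$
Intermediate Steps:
$P{\left(E \right)} = \frac{E}{-1 + E}$
$U{\left(N \right)} = \left(4 + N\right) \left(6 + N\right)$
$g = 5$
$\left(U{\left(P{\left(-4 \right)} \right)} + F{\left(3,-2 \right)}\right) g = \left(\left(24 + \left(- \frac{4}{-1 - 4}\right)^{2} + 10 \left(- \frac{4}{-1 - 4}\right)\right) - 2\right) 5 = \left(\left(24 + \left(- \frac{4}{-5}\right)^{2} + 10 \left(- \frac{4}{-5}\right)\right) - 2\right) 5 = \left(\left(24 + \left(\left(-4\right) \left(- \frac{1}{5}\right)\right)^{2} + 10 \left(\left(-4\right) \left(- \frac{1}{5}\right)\right)\right) - 2\right) 5 = \left(\left(24 + \left(\frac{4}{5}\right)^{2} + 10 \cdot \frac{4}{5}\right) - 2\right) 5 = \left(\left(24 + \frac{16}{25} + 8\right) - 2\right) 5 = \left(\frac{816}{25} - 2\right) 5 = \frac{766}{25} \cdot 5 = \frac{766}{5}$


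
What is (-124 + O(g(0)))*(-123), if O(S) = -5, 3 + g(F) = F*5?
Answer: 15867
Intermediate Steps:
g(F) = -3 + 5*F (g(F) = -3 + F*5 = -3 + 5*F)
(-124 + O(g(0)))*(-123) = (-124 - 5)*(-123) = -129*(-123) = 15867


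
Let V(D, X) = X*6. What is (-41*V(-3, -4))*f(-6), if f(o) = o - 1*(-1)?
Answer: -4920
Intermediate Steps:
V(D, X) = 6*X
f(o) = 1 + o (f(o) = o + 1 = 1 + o)
(-41*V(-3, -4))*f(-6) = (-246*(-4))*(1 - 6) = -41*(-24)*(-5) = 984*(-5) = -4920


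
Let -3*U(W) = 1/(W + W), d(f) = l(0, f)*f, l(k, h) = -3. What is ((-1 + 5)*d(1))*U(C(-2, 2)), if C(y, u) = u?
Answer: 1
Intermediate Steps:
d(f) = -3*f
U(W) = -1/(6*W) (U(W) = -1/(3*(W + W)) = -1/(2*W)/3 = -1/(6*W))
((-1 + 5)*d(1))*U(C(-2, 2)) = ((-1 + 5)*(-3*1))*(-⅙/2) = (4*(-3))*(-⅙*½) = -12*(-1/12) = 1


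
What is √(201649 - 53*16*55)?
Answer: √155009 ≈ 393.71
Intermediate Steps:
√(201649 - 53*16*55) = √(201649 - 848*55) = √(201649 - 46640) = √155009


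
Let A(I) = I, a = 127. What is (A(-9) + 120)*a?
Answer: 14097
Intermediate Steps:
(A(-9) + 120)*a = (-9 + 120)*127 = 111*127 = 14097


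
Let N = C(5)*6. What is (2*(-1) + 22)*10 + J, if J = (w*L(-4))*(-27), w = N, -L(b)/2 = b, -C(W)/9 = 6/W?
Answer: 70984/5 ≈ 14197.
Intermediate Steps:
C(W) = -54/W
L(b) = -2*b
N = -324/5 (N = -54/5*6 = -324/5 ≈ -64.800)
w = -324/5 ≈ -64.800
J = 69984/5 (J = -(-648)*(-4)/5*(-27) = -324/5*8*(-27) = -2592/5*(-27) = 69984/5 ≈ 13997.)
(2*(-1) + 22)*10 + J = (2*(-1) + 22)*10 + 69984/5 = (-2 + 22)*10 + 69984/5 = 20*10 + 69984/5 = 200 + 69984/5 = 70984/5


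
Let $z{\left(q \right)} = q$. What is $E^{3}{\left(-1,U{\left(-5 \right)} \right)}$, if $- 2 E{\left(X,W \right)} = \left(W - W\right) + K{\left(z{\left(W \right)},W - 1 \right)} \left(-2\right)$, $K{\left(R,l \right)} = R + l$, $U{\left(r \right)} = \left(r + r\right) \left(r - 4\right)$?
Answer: $5735339$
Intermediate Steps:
$U{\left(r \right)} = 2 r \left(-4 + r\right)$
$E{\left(X,W \right)} = -1 + 2 W$ ($E{\left(X,W \right)} = - \frac{\left(W - W\right) + \left(W + \left(W - 1\right)\right) \left(-2\right)}{2} = - \frac{0 + \left(W + \left(-1 + W\right)\right) \left(-2\right)}{2} = - \frac{0 + \left(-1 + 2 W\right) \left(-2\right)}{2} = - \frac{0 - \left(-2 + 4 W\right)}{2} = - \frac{2 - 4 W}{2} = -1 + 2 W$)
$E^{3}{\left(-1,U{\left(-5 \right)} \right)} = \left(-1 + 2 \cdot 2 \left(-5\right) \left(-4 - 5\right)\right)^{3} = \left(-1 + 2 \cdot 2 \left(-5\right) \left(-9\right)\right)^{3} = \left(-1 + 2 \cdot 90\right)^{3} = \left(-1 + 180\right)^{3} = 179^{3} = 5735339$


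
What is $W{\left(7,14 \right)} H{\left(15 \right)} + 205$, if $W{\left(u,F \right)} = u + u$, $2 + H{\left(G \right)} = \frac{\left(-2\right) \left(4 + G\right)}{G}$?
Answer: $\frac{2123}{15} \approx 141.53$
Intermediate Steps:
$H{\left(G \right)} = -2 + \frac{-8 - 2 G}{G}$ ($H{\left(G \right)} = -2 + \frac{\left(-2\right) \left(4 + G\right)}{G} = -2 + \frac{-8 - 2 G}{G}$)
$W{\left(u,F \right)} = 2 u$
$W{\left(7,14 \right)} H{\left(15 \right)} + 205 = 2 \cdot 7 \left(-4 - \frac{8}{15}\right) + 205 = 14 \left(-4 - \frac{8}{15}\right) + 205 = 14 \left(- \frac{68}{15}\right) + 205 = - \frac{952}{15} + 205 = \frac{2123}{15}$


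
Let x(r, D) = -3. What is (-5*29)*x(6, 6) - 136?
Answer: 299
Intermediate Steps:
(-5*29)*x(6, 6) - 136 = -5*29*(-3) - 136 = -145*(-3) - 136 = 435 - 136 = 299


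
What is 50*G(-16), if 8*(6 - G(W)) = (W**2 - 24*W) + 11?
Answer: -15075/4 ≈ -3768.8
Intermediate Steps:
G(W) = 37/8 + 3*W - W**2/8 (G(W) = 6 - ((W**2 - 24*W) + 11)/8 = 6 - (11 + W**2 - 24*W)/8 = 6 + (-11/8 + 3*W - W**2/8) = 37/8 + 3*W - W**2/8)
50*G(-16) = 50*(37/8 + 3*(-16) - 1/8*(-16)**2) = 50*(37/8 - 48 - 1/8*256) = 50*(37/8 - 48 - 32) = 50*(-603/8) = -15075/4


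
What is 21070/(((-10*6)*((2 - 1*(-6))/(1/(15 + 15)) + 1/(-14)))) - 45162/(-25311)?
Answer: 2097065/6539973 ≈ 0.32065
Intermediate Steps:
21070/(((-10*6)*((2 - 1*(-6))/(1/(15 + 15)) + 1/(-14)))) - 45162/(-25311) = 21070/((-60*((2 + 6)/(1/30) + 1*(-1/14)))) - 45162*(-1/25311) = 21070/((-60*(8/(1/30) - 1/14))) + 1158/649 = 21070/((-60*(8*30 - 1/14))) + 1158/649 = 21070/((-60*(240 - 1/14))) + 1158/649 = 21070/((-60*3359/14)) + 1158/649 = 21070/(-100770/7) + 1158/649 = 21070*(-7/100770) + 1158/649 = -14749/10077 + 1158/649 = 2097065/6539973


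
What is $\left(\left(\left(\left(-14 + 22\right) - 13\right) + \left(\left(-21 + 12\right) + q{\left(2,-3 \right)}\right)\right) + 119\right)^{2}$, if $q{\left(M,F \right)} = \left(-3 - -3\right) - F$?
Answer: $11664$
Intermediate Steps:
$q{\left(M,F \right)} = - F$ ($q{\left(M,F \right)} = \left(-3 + 3\right) - F = 0 - F = - F$)
$\left(\left(\left(\left(-14 + 22\right) - 13\right) + \left(\left(-21 + 12\right) + q{\left(2,-3 \right)}\right)\right) + 119\right)^{2} = \left(\left(\left(\left(-14 + 22\right) - 13\right) + \left(\left(-21 + 12\right) - -3\right)\right) + 119\right)^{2} = \left(\left(\left(8 - 13\right) + \left(-9 + 3\right)\right) + 119\right)^{2} = \left(\left(-5 - 6\right) + 119\right)^{2} = \left(-11 + 119\right)^{2} = 108^{2} = 11664$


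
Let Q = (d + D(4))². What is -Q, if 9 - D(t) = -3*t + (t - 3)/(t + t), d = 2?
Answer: -33489/64 ≈ -523.27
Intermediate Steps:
D(t) = 9 + 3*t - (-3 + t)/(2*t) (D(t) = 9 - (-3*t + (t - 3)/(t + t)) = 9 - (-3*t + (-3 + t)/((2*t))) = 9 - (-3*t + (-3 + t)*(1/(2*t))) = 9 - (-3*t + (-3 + t)/(2*t)) = 9 + (3*t - (-3 + t)/(2*t)) = 9 + 3*t - (-3 + t)/(2*t))
Q = 33489/64 (Q = (2 + (½)*(3 + 4*(17 + 6*4))/4)² = (2 + (½)*(¼)*(3 + 4*(17 + 24)))² = (2 + (½)*(¼)*(3 + 4*41))² = (2 + (½)*(¼)*(3 + 164))² = (2 + (½)*(¼)*167)² = (2 + 167/8)² = (183/8)² = 33489/64 ≈ 523.27)
-Q = -1*33489/64 = -33489/64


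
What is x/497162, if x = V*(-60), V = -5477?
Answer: 164310/248581 ≈ 0.66099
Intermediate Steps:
x = 328620 (x = -5477*(-60) = 328620)
x/497162 = 328620/497162 = 328620*(1/497162) = 164310/248581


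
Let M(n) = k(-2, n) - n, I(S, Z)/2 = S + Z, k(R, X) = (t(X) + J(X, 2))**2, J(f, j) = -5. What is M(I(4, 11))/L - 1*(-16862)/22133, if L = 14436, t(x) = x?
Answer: 256588967/319511988 ≈ 0.80307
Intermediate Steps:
k(R, X) = (-5 + X)**2 (k(R, X) = (X - 5)**2 = (-5 + X)**2)
I(S, Z) = 2*S + 2*Z (I(S, Z) = 2*(S + Z) = 2*S + 2*Z)
M(n) = (-5 + n)**2 - n
M(I(4, 11))/L - 1*(-16862)/22133 = ((-5 + (2*4 + 2*11))**2 - (2*4 + 2*11))/14436 - 1*(-16862)/22133 = ((-5 + (8 + 22))**2 - (8 + 22))*(1/14436) + 16862*(1/22133) = ((-5 + 30)**2 - 1*30)*(1/14436) + 16862/22133 = (25**2 - 30)*(1/14436) + 16862/22133 = (625 - 30)*(1/14436) + 16862/22133 = 595*(1/14436) + 16862/22133 = 595/14436 + 16862/22133 = 256588967/319511988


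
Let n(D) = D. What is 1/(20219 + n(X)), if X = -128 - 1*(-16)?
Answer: 1/20107 ≈ 4.9734e-5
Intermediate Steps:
X = -112 (X = -128 + 16 = -112)
1/(20219 + n(X)) = 1/(20219 - 112) = 1/20107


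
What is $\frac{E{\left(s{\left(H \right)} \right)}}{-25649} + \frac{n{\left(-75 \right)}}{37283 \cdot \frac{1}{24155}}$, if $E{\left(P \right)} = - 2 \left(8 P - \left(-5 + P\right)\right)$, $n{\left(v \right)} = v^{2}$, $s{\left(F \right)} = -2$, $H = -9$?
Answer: $\frac{3484977050781}{956271667} \approx 3644.3$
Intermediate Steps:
$E{\left(P \right)} = -10 - 14 P$ ($E{\left(P \right)} = - 2 \left(5 + 7 P\right) = -10 - 14 P$)
$\frac{E{\left(s{\left(H \right)} \right)}}{-25649} + \frac{n{\left(-75 \right)}}{37283 \cdot \frac{1}{24155}} = \frac{-10 - -28}{-25649} + \frac{\left(-75\right)^{2}}{37283 \cdot \frac{1}{24155}} = \left(-10 + 28\right) \left(- \frac{1}{25649}\right) + \frac{5625}{37283 \cdot \frac{1}{24155}} = 18 \left(- \frac{1}{25649}\right) + \frac{5625}{\frac{37283}{24155}} = - \frac{18}{25649} + 5625 \cdot \frac{24155}{37283} = - \frac{18}{25649} + \frac{135871875}{37283} = \frac{3484977050781}{956271667}$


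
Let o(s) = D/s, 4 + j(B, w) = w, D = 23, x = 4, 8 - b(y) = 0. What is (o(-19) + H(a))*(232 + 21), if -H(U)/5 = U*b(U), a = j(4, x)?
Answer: -5819/19 ≈ -306.26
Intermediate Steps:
b(y) = 8 (b(y) = 8 - 1*0 = 8 + 0 = 8)
j(B, w) = -4 + w
o(s) = 23/s
a = 0 (a = -4 + 4 = 0)
H(U) = -40*U (H(U) = -5*U*8 = -40*U)
(o(-19) + H(a))*(232 + 21) = (23/(-19) - 40*0)*(232 + 21) = (23*(-1/19) + 0)*253 = (-23/19 + 0)*253 = -23/19*253 = -5819/19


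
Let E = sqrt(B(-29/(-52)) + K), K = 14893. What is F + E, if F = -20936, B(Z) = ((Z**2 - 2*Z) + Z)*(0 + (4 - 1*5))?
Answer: -20936 + sqrt(40271339)/52 ≈ -20814.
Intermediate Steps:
B(Z) = Z - Z**2 (B(Z) = (Z**2 - Z)*(0 + (4 - 5)) = (Z**2 - Z)*(0 - 1) = (Z**2 - Z)*(-1) = Z - Z**2)
E = sqrt(40271339)/52 (E = sqrt((-29/(-52))*(1 - (-29)/(-52)) + 14893) = sqrt((-29*(-1/52))*(1 - (-29)*(-1)/52) + 14893) = sqrt(29*(1 - 1*29/52)/52 + 14893) = sqrt(29*(1 - 29/52)/52 + 14893) = sqrt((29/52)*(23/52) + 14893) = sqrt(667/2704 + 14893) = sqrt(40271339/2704) = sqrt(40271339)/52 ≈ 122.04)
F + E = -20936 + sqrt(40271339)/52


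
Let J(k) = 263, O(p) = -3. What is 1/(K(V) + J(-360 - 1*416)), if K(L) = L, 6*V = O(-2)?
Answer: 2/525 ≈ 0.0038095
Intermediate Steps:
V = -½ (V = (⅙)*(-3) = -½ ≈ -0.50000)
1/(K(V) + J(-360 - 1*416)) = 1/(-½ + 263) = 1/(525/2) = 2/525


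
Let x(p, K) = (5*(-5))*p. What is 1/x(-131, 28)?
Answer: 1/3275 ≈ 0.00030534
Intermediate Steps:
x(p, K) = -25*p
1/x(-131, 28) = 1/(-25*(-131)) = 1/3275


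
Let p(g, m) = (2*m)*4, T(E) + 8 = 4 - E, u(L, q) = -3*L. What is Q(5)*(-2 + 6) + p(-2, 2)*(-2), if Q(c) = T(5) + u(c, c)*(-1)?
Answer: -8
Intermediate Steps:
T(E) = -4 - E (T(E) = -8 + (4 - E) = -4 - E)
p(g, m) = 8*m
Q(c) = -9 + 3*c (Q(c) = (-4 - 1*5) - 3*c*(-1) = (-4 - 5) + 3*c = -9 + 3*c)
Q(5)*(-2 + 6) + p(-2, 2)*(-2) = (-9 + 3*5)*(-2 + 6) + (8*2)*(-2) = (-9 + 15)*4 + 16*(-2) = 6*4 - 32 = 24 - 32 = -8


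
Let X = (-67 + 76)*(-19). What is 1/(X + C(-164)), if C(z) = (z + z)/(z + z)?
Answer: -1/170 ≈ -0.0058824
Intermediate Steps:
X = -171 (X = 9*(-19) = -171)
C(z) = 1 (C(z) = (2*z)/((2*z)) = (2*z)*(1/(2*z)) = 1)
1/(X + C(-164)) = 1/(-171 + 1) = 1/(-170) = -1/170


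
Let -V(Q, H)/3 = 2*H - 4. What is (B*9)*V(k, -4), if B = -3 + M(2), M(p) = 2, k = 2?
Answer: -324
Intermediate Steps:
B = -1 (B = -3 + 2 = -1)
V(Q, H) = 12 - 6*H (V(Q, H) = -3*(2*H - 4) = -3*(-4 + 2*H) = 12 - 6*H)
(B*9)*V(k, -4) = (-1*9)*(12 - 6*(-4)) = -9*(12 + 24) = -9*36 = -324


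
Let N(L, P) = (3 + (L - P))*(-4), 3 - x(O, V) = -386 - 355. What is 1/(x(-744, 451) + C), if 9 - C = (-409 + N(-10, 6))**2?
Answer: -1/126696 ≈ -7.8929e-6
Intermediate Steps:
x(O, V) = 744 (x(O, V) = 3 - (-386 - 355) = 3 - 1*(-741) = 3 + 741 = 744)
N(L, P) = -12 - 4*L + 4*P (N(L, P) = (3 + L - P)*(-4) = -12 - 4*L + 4*P)
C = -127440 (C = 9 - (-409 + (-12 - 4*(-10) + 4*6))**2 = 9 - (-409 + (-12 + 40 + 24))**2 = 9 - (-409 + 52)**2 = 9 - 1*(-357)**2 = 9 - 1*127449 = 9 - 127449 = -127440)
1/(x(-744, 451) + C) = 1/(744 - 127440) = 1/(-126696) = -1/126696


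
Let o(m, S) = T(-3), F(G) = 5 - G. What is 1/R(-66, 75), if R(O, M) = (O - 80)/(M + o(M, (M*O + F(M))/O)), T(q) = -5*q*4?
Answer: -135/146 ≈ -0.92466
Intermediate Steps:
T(q) = -20*q
o(m, S) = 60 (o(m, S) = -20*(-3) = 60)
R(O, M) = (-80 + O)/(60 + M) (R(O, M) = (O - 80)/(M + 60) = (-80 + O)/(60 + M))
1/R(-66, 75) = 1/((-80 - 66)/(60 + 75)) = 1/(-146/135) = -135/146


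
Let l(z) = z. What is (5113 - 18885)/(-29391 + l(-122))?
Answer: 1252/2683 ≈ 0.46664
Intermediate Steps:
(5113 - 18885)/(-29391 + l(-122)) = (5113 - 18885)/(-29391 - 122) = -13772/(-29513) = -13772*(-1/29513) = 1252/2683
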